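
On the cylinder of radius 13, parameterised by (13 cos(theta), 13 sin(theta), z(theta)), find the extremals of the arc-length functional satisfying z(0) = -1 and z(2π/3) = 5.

Parameterise the cylinder of radius R = 13 as
    r(θ) = (13 cos θ, 13 sin θ, z(θ)).
The arc-length element is
    ds = sqrt(169 + (dz/dθ)^2) dθ,
so the Lagrangian is L = sqrt(169 + z'^2).
L depends on z' only, not on z or θ, so ∂L/∂z = 0 and
    ∂L/∂z' = z' / sqrt(169 + z'^2).
The Euler-Lagrange equation gives
    d/dθ( z' / sqrt(169 + z'^2) ) = 0,
so z' is constant. Integrating once:
    z(θ) = a θ + b,
a helix on the cylinder (a straight line when the cylinder is unrolled). The constants a, b are determined by the endpoint conditions.
With endpoint conditions z(0) = -1 and z(2π/3) = 5: from z(0) = b we get b = -1, and a·2π/3 + -1 = 5 gives a = 9/π, so
    z(θ) = (9/π) θ − 1.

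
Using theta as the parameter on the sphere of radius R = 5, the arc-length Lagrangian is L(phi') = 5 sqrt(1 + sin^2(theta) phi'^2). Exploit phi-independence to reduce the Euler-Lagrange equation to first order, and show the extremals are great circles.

On the sphere of radius R = 5 with spherical coordinates (θ, φ), the induced metric is
    ds^2 = 25(dθ^2 + sin^2(θ) dφ^2).
Parameterise by θ; the arc-length functional is
    J[φ] = ∫ 5 sqrt(1 + sin^2(θ) (dφ/dθ)^2) dθ,
so L = 5 sqrt(1 + sin^2(θ) φ'^2). Compute
    ∂L/∂φ = 0  (L has no explicit φ dependence),
    ∂L/∂φ' = 5 sin^2(θ) φ' / sqrt(1 + sin^2(θ) φ'^2).
Since ∂L/∂φ = 0, the Euler-Lagrange equation
    d/dθ(∂L/∂φ') − ∂L/∂φ = 0
reduces to d/dθ(∂L/∂φ') = 0, i.e. the momentum conjugate to φ is conserved:
    5 sin^2(θ) φ' / sqrt(1 + sin^2(θ) φ'^2) = C.
The overall factor of 5 is constant, so dividing through gives Clairaut's relation sin^2(θ) φ' / sqrt(1 + sin^2(θ) φ'^2) = C' (with C' = C/5). Solving for φ' and integrating gives the great-circle family
    cot(θ) = A cos(φ − φ_0),
i.e. the intersection of the sphere with a plane through the origin. The two constants A and φ_0 (equivalently C and one phase) are fixed by the two endpoint conditions.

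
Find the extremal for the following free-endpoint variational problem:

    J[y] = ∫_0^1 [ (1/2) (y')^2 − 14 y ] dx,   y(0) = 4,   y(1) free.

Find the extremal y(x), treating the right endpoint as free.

The Lagrangian L = (1/2) (y')^2 − 14 y gives
    ∂L/∂y = −14,   ∂L/∂y' = y'.
Euler-Lagrange: d/dx(y') − (−14) = 0, i.e. y'' + 14 = 0, so
    y(x) = −(14/2) x^2 + C1 x + C2.
Fixed left endpoint y(0) = 4 ⇒ C2 = 4.
The right endpoint x = 1 is free, so the natural (transversality) condition is ∂L/∂y' |_{x=1} = 0, i.e. y'(1) = 0.
Compute y'(x) = −14 x + C1, so y'(1) = −14 + C1 = 0 ⇒ C1 = 14.
Therefore the extremal is
    y(x) = −7 x^2 + 14 x + 4.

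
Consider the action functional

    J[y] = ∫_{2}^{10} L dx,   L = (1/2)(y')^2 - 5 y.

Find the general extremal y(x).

The Lagrangian is L = (1/2)(y')^2 - 5 y.
∂L/∂y = -5.
∂L/∂y' = y'.
The Euler-Lagrange equation d/dx(∂L/∂y') − ∂L/∂y = 0 becomes:
    y'' + 5 = 0
General solution: y(x) = -(5/2) x^2 + A x + B, where A and B are arbitrary constants fixed by the endpoint conditions.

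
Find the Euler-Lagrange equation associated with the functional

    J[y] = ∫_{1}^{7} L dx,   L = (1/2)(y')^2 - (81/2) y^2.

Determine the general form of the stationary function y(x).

The Lagrangian is L = (1/2)(y')^2 - (81/2) y^2.
∂L/∂y = -81y.
∂L/∂y' = y'.
The Euler-Lagrange equation d/dx(∂L/∂y') − ∂L/∂y = 0 becomes:
    y'' + 81 y = 0
General solution: y(x) = A sin(9x) + B cos(9x), where A and B are arbitrary constants fixed by the endpoint conditions.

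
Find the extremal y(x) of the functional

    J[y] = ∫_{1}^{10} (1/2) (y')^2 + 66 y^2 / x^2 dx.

The Lagrangian is L = (1/2) (y')^2 + 66 y^2 / x^2.
Compute ∂L/∂y = 132y/x^2, ∂L/∂y' = y'.
The Euler-Lagrange equation d/dx(∂L/∂y') − ∂L/∂y = 0 reduces to
    y'' − 132/x^2 · y = 0  (x > 0).
Its general solution is
    y(x) = A x^12 + B x^(-11),
with A, B fixed by the endpoint conditions.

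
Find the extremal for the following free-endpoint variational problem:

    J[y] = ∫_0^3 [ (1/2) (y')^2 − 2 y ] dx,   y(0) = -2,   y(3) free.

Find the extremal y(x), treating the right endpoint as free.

The Lagrangian L = (1/2) (y')^2 − 2 y gives
    ∂L/∂y = −2,   ∂L/∂y' = y'.
Euler-Lagrange: d/dx(y') − (−2) = 0, i.e. y'' + 2 = 0, so
    y(x) = −(2/2) x^2 + C1 x + C2.
Fixed left endpoint y(0) = -2 ⇒ C2 = -2.
The right endpoint x = 3 is free, so the natural (transversality) condition is ∂L/∂y' |_{x=3} = 0, i.e. y'(3) = 0.
Compute y'(x) = −2 x + C1, so y'(3) = −6 + C1 = 0 ⇒ C1 = 6.
Therefore the extremal is
    y(x) = −x^2 + 6 x − 2.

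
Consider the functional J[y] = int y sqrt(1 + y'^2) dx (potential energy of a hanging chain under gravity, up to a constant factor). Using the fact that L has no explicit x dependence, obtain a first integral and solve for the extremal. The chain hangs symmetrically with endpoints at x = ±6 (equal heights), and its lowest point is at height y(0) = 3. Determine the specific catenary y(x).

The Lagrangian L(y, y') = y sqrt(1 + y'^2) has no explicit x dependence, so the Beltrami identity applies:
    L − y' ∂L/∂y' = C.
Compute ∂L/∂y' = y · y' / sqrt(1 + y'^2). Then
    L − y' ∂L/∂y'
    = y sqrt(1 + y'^2) − y · y'^2 / sqrt(1 + y'^2)
    = y (1 + y'^2 − y'^2) / sqrt(1 + y'^2)
    = y / sqrt(1 + y'^2) = C.
Squaring gives y^2 = C^2 (1 + y'^2), i.e.
    y'^2 = y^2 / C^2 − 1.
Separating variables,
    dy / sqrt(y^2 − C^2) = dx / C,
and integrating gives arccosh(y / C) = (x − a)/C, so
    y(x) = C cosh((x − a)/C),
the catenary. The constants C and a are fixed by the two endpoint conditions (and, for the hanging-chain problem, the length constraint selects C).
Now fit the given data. The endpoints x = ±6 are symmetric at equal height, so the catenary is even about its minimum: a = 0 and y(x) = C cosh(x/C). The lowest point is y(0) = C cosh(0) = C, and we are told y(0) = 3, so C = 3. Therefore
    y(x) = 3 cosh(x/3),
and at the endpoints
    y(±6) = 3 cosh(6/3).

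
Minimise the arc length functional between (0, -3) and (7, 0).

Arc-length functional: J[y] = ∫ sqrt(1 + (y')^2) dx.
Lagrangian L = sqrt(1 + (y')^2) has no explicit y dependence, so ∂L/∂y = 0 and the Euler-Lagrange equation gives
    d/dx( y' / sqrt(1 + (y')^2) ) = 0  ⇒  y' / sqrt(1 + (y')^2) = const.
Hence y' is constant, so y(x) is affine.
Fitting the endpoints (0, -3) and (7, 0):
    slope m = (0 − (-3)) / (7 − 0) = 3/7,
    intercept c = (-3) − m·0 = -3.
Extremal: y(x) = (3/7) x - 3.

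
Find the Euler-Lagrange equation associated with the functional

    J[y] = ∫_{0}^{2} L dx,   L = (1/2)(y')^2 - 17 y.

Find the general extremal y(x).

The Lagrangian is L = (1/2)(y')^2 - 17 y.
∂L/∂y = -17.
∂L/∂y' = y'.
The Euler-Lagrange equation d/dx(∂L/∂y') − ∂L/∂y = 0 becomes:
    y'' + 17 = 0
General solution: y(x) = -(17/2) x^2 + A x + B, where A and B are arbitrary constants fixed by the endpoint conditions.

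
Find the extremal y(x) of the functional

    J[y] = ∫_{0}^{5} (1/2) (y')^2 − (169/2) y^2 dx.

The Lagrangian is L = (1/2) (y')^2 − (169/2) y^2.
Compute ∂L/∂y = -169y, ∂L/∂y' = y'.
The Euler-Lagrange equation d/dx(∂L/∂y') − ∂L/∂y = 0 reduces to
    y'' + 169 y = 0.
Its general solution is
    y(x) = A sin(13x) + B cos(13x),
with A, B fixed by the endpoint conditions.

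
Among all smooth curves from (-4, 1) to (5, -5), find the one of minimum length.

Arc-length functional: J[y] = ∫ sqrt(1 + (y')^2) dx.
Lagrangian L = sqrt(1 + (y')^2) has no explicit y dependence, so ∂L/∂y = 0 and the Euler-Lagrange equation gives
    d/dx( y' / sqrt(1 + (y')^2) ) = 0  ⇒  y' / sqrt(1 + (y')^2) = const.
Hence y' is constant, so y(x) is affine.
Fitting the endpoints (-4, 1) and (5, -5):
    slope m = ((-5) − 1) / (5 − (-4)) = -2/3,
    intercept c = 1 − m·(-4) = -5/3.
Extremal: y(x) = (-2/3) x - 5/3.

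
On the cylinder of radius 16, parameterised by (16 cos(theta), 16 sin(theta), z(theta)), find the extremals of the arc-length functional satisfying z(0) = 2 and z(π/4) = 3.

Parameterise the cylinder of radius R = 16 as
    r(θ) = (16 cos θ, 16 sin θ, z(θ)).
The arc-length element is
    ds = sqrt(256 + (dz/dθ)^2) dθ,
so the Lagrangian is L = sqrt(256 + z'^2).
L depends on z' only, not on z or θ, so ∂L/∂z = 0 and
    ∂L/∂z' = z' / sqrt(256 + z'^2).
The Euler-Lagrange equation gives
    d/dθ( z' / sqrt(256 + z'^2) ) = 0,
so z' is constant. Integrating once:
    z(θ) = a θ + b,
a helix on the cylinder (a straight line when the cylinder is unrolled). The constants a, b are determined by the endpoint conditions.
With endpoint conditions z(0) = 2 and z(π/4) = 3: from z(0) = b we get b = 2, and a·π/4 + 2 = 3 gives a = 4/π, so
    z(θ) = (4/π) θ + 2.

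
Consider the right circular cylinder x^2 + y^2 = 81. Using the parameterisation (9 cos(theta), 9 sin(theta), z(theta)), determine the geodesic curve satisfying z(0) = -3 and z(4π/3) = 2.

Parameterise the cylinder of radius R = 9 as
    r(θ) = (9 cos θ, 9 sin θ, z(θ)).
The arc-length element is
    ds = sqrt(81 + (dz/dθ)^2) dθ,
so the Lagrangian is L = sqrt(81 + z'^2).
L depends on z' only, not on z or θ, so ∂L/∂z = 0 and
    ∂L/∂z' = z' / sqrt(81 + z'^2).
The Euler-Lagrange equation gives
    d/dθ( z' / sqrt(81 + z'^2) ) = 0,
so z' is constant. Integrating once:
    z(θ) = a θ + b,
a helix on the cylinder (a straight line when the cylinder is unrolled). The constants a, b are determined by the endpoint conditions.
With endpoint conditions z(0) = -3 and z(4π/3) = 2: from z(0) = b we get b = -3, and a·4π/3 + -3 = 2 gives a = 15/(4π), so
    z(θ) = (15/(4π)) θ − 3.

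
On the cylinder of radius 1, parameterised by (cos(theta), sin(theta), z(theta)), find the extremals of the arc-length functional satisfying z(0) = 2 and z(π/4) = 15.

Parameterise the cylinder of radius R = 1 as
    r(θ) = (cos θ, sin θ, z(θ)).
The arc-length element is
    ds = sqrt(1 + (dz/dθ)^2) dθ,
so the Lagrangian is L = sqrt(1 + z'^2).
L depends on z' only, not on z or θ, so ∂L/∂z = 0 and
    ∂L/∂z' = z' / sqrt(1 + z'^2).
The Euler-Lagrange equation gives
    d/dθ( z' / sqrt(1 + z'^2) ) = 0,
so z' is constant. Integrating once:
    z(θ) = a θ + b,
a helix on the cylinder (a straight line when the cylinder is unrolled). The constants a, b are determined by the endpoint conditions.
With endpoint conditions z(0) = 2 and z(π/4) = 15: from z(0) = b we get b = 2, and a·π/4 + 2 = 15 gives a = 52/π, so
    z(θ) = (52/π) θ + 2.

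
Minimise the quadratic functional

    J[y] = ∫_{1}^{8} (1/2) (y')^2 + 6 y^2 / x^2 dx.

The Lagrangian is L = (1/2) (y')^2 + 6 y^2 / x^2.
Compute ∂L/∂y = 12y/x^2, ∂L/∂y' = y'.
The Euler-Lagrange equation d/dx(∂L/∂y') − ∂L/∂y = 0 reduces to
    y'' − 12/x^2 · y = 0  (x > 0).
Its general solution is
    y(x) = A x^4 + B x^(-3),
with A, B fixed by the endpoint conditions.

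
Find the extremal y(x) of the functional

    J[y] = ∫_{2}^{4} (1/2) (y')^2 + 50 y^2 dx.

The Lagrangian is L = (1/2) (y')^2 + 50 y^2.
Compute ∂L/∂y = 100y, ∂L/∂y' = y'.
The Euler-Lagrange equation d/dx(∂L/∂y') − ∂L/∂y = 0 reduces to
    y'' − 100 y = 0.
Its general solution is
    y(x) = A e^(10x) + B e^(−10x),
with A, B fixed by the endpoint conditions.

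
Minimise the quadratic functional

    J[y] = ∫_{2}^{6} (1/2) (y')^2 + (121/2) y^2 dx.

The Lagrangian is L = (1/2) (y')^2 + (121/2) y^2.
Compute ∂L/∂y = 121y, ∂L/∂y' = y'.
The Euler-Lagrange equation d/dx(∂L/∂y') − ∂L/∂y = 0 reduces to
    y'' − 121 y = 0.
Its general solution is
    y(x) = A e^(11x) + B e^(−11x),
with A, B fixed by the endpoint conditions.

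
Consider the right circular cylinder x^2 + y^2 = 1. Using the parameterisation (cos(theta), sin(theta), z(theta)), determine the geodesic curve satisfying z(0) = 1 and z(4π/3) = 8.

Parameterise the cylinder of radius R = 1 as
    r(θ) = (cos θ, sin θ, z(θ)).
The arc-length element is
    ds = sqrt(1 + (dz/dθ)^2) dθ,
so the Lagrangian is L = sqrt(1 + z'^2).
L depends on z' only, not on z or θ, so ∂L/∂z = 0 and
    ∂L/∂z' = z' / sqrt(1 + z'^2).
The Euler-Lagrange equation gives
    d/dθ( z' / sqrt(1 + z'^2) ) = 0,
so z' is constant. Integrating once:
    z(θ) = a θ + b,
a helix on the cylinder (a straight line when the cylinder is unrolled). The constants a, b are determined by the endpoint conditions.
With endpoint conditions z(0) = 1 and z(4π/3) = 8: from z(0) = b we get b = 1, and a·4π/3 + 1 = 8 gives a = 21/(4π), so
    z(θ) = (21/(4π)) θ + 1.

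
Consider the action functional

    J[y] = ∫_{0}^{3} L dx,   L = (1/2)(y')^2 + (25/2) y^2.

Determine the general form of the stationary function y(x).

The Lagrangian is L = (1/2)(y')^2 + (25/2) y^2.
∂L/∂y = 25y.
∂L/∂y' = y'.
The Euler-Lagrange equation d/dx(∂L/∂y') − ∂L/∂y = 0 becomes:
    y'' - 25 y = 0
General solution: y(x) = A e^(5x) + B e^(-5x), where A and B are arbitrary constants fixed by the endpoint conditions.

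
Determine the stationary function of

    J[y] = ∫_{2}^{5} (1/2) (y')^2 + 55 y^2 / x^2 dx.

The Lagrangian is L = (1/2) (y')^2 + 55 y^2 / x^2.
Compute ∂L/∂y = 110y/x^2, ∂L/∂y' = y'.
The Euler-Lagrange equation d/dx(∂L/∂y') − ∂L/∂y = 0 reduces to
    y'' − 110/x^2 · y = 0  (x > 0).
Its general solution is
    y(x) = A x^11 + B x^(-10),
with A, B fixed by the endpoint conditions.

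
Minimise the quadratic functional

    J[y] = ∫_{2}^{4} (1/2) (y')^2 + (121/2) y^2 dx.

The Lagrangian is L = (1/2) (y')^2 + (121/2) y^2.
Compute ∂L/∂y = 121y, ∂L/∂y' = y'.
The Euler-Lagrange equation d/dx(∂L/∂y') − ∂L/∂y = 0 reduces to
    y'' − 121 y = 0.
Its general solution is
    y(x) = A e^(11x) + B e^(−11x),
with A, B fixed by the endpoint conditions.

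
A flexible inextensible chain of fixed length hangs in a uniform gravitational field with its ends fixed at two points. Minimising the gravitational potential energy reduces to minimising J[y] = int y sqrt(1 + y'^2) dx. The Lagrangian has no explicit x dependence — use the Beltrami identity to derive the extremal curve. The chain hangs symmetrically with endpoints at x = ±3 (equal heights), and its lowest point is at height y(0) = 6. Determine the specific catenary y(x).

The Lagrangian L(y, y') = y sqrt(1 + y'^2) has no explicit x dependence, so the Beltrami identity applies:
    L − y' ∂L/∂y' = C.
Compute ∂L/∂y' = y · y' / sqrt(1 + y'^2). Then
    L − y' ∂L/∂y'
    = y sqrt(1 + y'^2) − y · y'^2 / sqrt(1 + y'^2)
    = y (1 + y'^2 − y'^2) / sqrt(1 + y'^2)
    = y / sqrt(1 + y'^2) = C.
Squaring gives y^2 = C^2 (1 + y'^2), i.e.
    y'^2 = y^2 / C^2 − 1.
Separating variables,
    dy / sqrt(y^2 − C^2) = dx / C,
and integrating gives arccosh(y / C) = (x − a)/C, so
    y(x) = C cosh((x − a)/C),
the catenary. The constants C and a are fixed by the two endpoint conditions (and, for the hanging-chain problem, the length constraint selects C).
Now fit the given data. The endpoints x = ±3 are symmetric at equal height, so the catenary is even about its minimum: a = 0 and y(x) = C cosh(x/C). The lowest point is y(0) = C cosh(0) = C, and we are told y(0) = 6, so C = 6. Therefore
    y(x) = 6 cosh(x/6),
and at the endpoints
    y(±3) = 6 cosh(3/6).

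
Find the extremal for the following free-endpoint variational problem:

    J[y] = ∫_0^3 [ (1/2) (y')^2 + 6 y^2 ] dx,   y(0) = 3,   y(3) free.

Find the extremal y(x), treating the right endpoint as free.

The Lagrangian L = (1/2) (y')^2 + 6 y^2 gives
    ∂L/∂y = 12 y,   ∂L/∂y' = y'.
Euler-Lagrange: y'' − 12 y = 0.
With k = sqrt(12), the general solution is
    y(x) = A cosh(sqrt(12) x) + B sinh(sqrt(12) x).
Fixed left endpoint y(0) = 3 ⇒ A = 3.
The right endpoint x = 3 is free, so the natural (transversality) condition is ∂L/∂y' |_{x=3} = 0, i.e. y'(3) = 0.
Compute y'(x) = A k sinh(k x) + B k cosh(k x), so
    y'(3) = A k sinh(k·3) + B k cosh(k·3) = 0
    ⇒ B = −A tanh(k·3) = − 3 tanh(sqrt(12)·3).
Therefore the extremal is
    y(x) = 3 cosh(sqrt(12) x) − 3 tanh(sqrt(12)·3) sinh(sqrt(12) x).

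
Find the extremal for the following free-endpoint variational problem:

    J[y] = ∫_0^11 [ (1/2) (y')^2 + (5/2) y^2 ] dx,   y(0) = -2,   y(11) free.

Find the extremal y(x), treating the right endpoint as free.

The Lagrangian L = (1/2) (y')^2 + (5/2) y^2 gives
    ∂L/∂y = 5 y,   ∂L/∂y' = y'.
Euler-Lagrange: y'' − 5 y = 0.
With k = sqrt(5), the general solution is
    y(x) = A cosh(sqrt(5) x) + B sinh(sqrt(5) x).
Fixed left endpoint y(0) = -2 ⇒ A = -2.
The right endpoint x = 11 is free, so the natural (transversality) condition is ∂L/∂y' |_{x=11} = 0, i.e. y'(11) = 0.
Compute y'(x) = A k sinh(k x) + B k cosh(k x), so
    y'(11) = A k sinh(k·11) + B k cosh(k·11) = 0
    ⇒ B = −A tanh(k·11) = 2 tanh(sqrt(5)·11).
Therefore the extremal is
    y(x) = −2 cosh(sqrt(5) x) + 2 tanh(sqrt(5)·11) sinh(sqrt(5) x).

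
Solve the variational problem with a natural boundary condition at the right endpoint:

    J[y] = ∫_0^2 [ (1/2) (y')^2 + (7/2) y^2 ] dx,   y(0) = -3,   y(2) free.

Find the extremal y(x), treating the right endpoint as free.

The Lagrangian L = (1/2) (y')^2 + (7/2) y^2 gives
    ∂L/∂y = 7 y,   ∂L/∂y' = y'.
Euler-Lagrange: y'' − 7 y = 0.
With k = sqrt(7), the general solution is
    y(x) = A cosh(sqrt(7) x) + B sinh(sqrt(7) x).
Fixed left endpoint y(0) = -3 ⇒ A = -3.
The right endpoint x = 2 is free, so the natural (transversality) condition is ∂L/∂y' |_{x=2} = 0, i.e. y'(2) = 0.
Compute y'(x) = A k sinh(k x) + B k cosh(k x), so
    y'(2) = A k sinh(k·2) + B k cosh(k·2) = 0
    ⇒ B = −A tanh(k·2) = 3 tanh(sqrt(7)·2).
Therefore the extremal is
    y(x) = −3 cosh(sqrt(7) x) + 3 tanh(sqrt(7)·2) sinh(sqrt(7) x).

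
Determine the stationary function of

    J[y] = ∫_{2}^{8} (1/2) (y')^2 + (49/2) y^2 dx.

The Lagrangian is L = (1/2) (y')^2 + (49/2) y^2.
Compute ∂L/∂y = 49y, ∂L/∂y' = y'.
The Euler-Lagrange equation d/dx(∂L/∂y') − ∂L/∂y = 0 reduces to
    y'' − 49 y = 0.
Its general solution is
    y(x) = A e^(7x) + B e^(−7x),
with A, B fixed by the endpoint conditions.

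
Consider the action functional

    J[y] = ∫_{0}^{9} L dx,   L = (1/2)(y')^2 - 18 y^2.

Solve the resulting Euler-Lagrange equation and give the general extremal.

The Lagrangian is L = (1/2)(y')^2 - 18 y^2.
∂L/∂y = -36y.
∂L/∂y' = y'.
The Euler-Lagrange equation d/dx(∂L/∂y') − ∂L/∂y = 0 becomes:
    y'' + 36 y = 0
General solution: y(x) = A sin(6x) + B cos(6x), where A and B are arbitrary constants fixed by the endpoint conditions.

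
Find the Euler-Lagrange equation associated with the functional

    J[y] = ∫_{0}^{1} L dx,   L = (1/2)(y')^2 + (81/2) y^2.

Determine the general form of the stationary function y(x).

The Lagrangian is L = (1/2)(y')^2 + (81/2) y^2.
∂L/∂y = 81y.
∂L/∂y' = y'.
The Euler-Lagrange equation d/dx(∂L/∂y') − ∂L/∂y = 0 becomes:
    y'' - 81 y = 0
General solution: y(x) = A e^(9x) + B e^(-9x), where A and B are arbitrary constants fixed by the endpoint conditions.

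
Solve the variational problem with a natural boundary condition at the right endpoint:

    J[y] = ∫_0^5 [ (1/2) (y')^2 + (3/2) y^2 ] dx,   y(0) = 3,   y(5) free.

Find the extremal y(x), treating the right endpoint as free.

The Lagrangian L = (1/2) (y')^2 + (3/2) y^2 gives
    ∂L/∂y = 3 y,   ∂L/∂y' = y'.
Euler-Lagrange: y'' − 3 y = 0.
With k = sqrt(3), the general solution is
    y(x) = A cosh(sqrt(3) x) + B sinh(sqrt(3) x).
Fixed left endpoint y(0) = 3 ⇒ A = 3.
The right endpoint x = 5 is free, so the natural (transversality) condition is ∂L/∂y' |_{x=5} = 0, i.e. y'(5) = 0.
Compute y'(x) = A k sinh(k x) + B k cosh(k x), so
    y'(5) = A k sinh(k·5) + B k cosh(k·5) = 0
    ⇒ B = −A tanh(k·5) = − 3 tanh(sqrt(3)·5).
Therefore the extremal is
    y(x) = 3 cosh(sqrt(3) x) − 3 tanh(sqrt(3)·5) sinh(sqrt(3) x).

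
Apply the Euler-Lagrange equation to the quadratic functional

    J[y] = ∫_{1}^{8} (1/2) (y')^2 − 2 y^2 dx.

The Lagrangian is L = (1/2) (y')^2 − 2 y^2.
Compute ∂L/∂y = -4y, ∂L/∂y' = y'.
The Euler-Lagrange equation d/dx(∂L/∂y') − ∂L/∂y = 0 reduces to
    y'' + 4 y = 0.
Its general solution is
    y(x) = A sin(2x) + B cos(2x),
with A, B fixed by the endpoint conditions.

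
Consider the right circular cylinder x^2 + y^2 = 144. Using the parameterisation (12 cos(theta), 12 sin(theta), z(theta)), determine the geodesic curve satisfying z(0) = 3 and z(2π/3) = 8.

Parameterise the cylinder of radius R = 12 as
    r(θ) = (12 cos θ, 12 sin θ, z(θ)).
The arc-length element is
    ds = sqrt(144 + (dz/dθ)^2) dθ,
so the Lagrangian is L = sqrt(144 + z'^2).
L depends on z' only, not on z or θ, so ∂L/∂z = 0 and
    ∂L/∂z' = z' / sqrt(144 + z'^2).
The Euler-Lagrange equation gives
    d/dθ( z' / sqrt(144 + z'^2) ) = 0,
so z' is constant. Integrating once:
    z(θ) = a θ + b,
a helix on the cylinder (a straight line when the cylinder is unrolled). The constants a, b are determined by the endpoint conditions.
With endpoint conditions z(0) = 3 and z(2π/3) = 8: from z(0) = b we get b = 3, and a·2π/3 + 3 = 8 gives a = 15/(2π), so
    z(θ) = (15/(2π)) θ + 3.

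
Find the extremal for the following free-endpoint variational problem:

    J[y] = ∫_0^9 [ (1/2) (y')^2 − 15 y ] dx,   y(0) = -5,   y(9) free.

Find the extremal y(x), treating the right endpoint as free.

The Lagrangian L = (1/2) (y')^2 − 15 y gives
    ∂L/∂y = −15,   ∂L/∂y' = y'.
Euler-Lagrange: d/dx(y') − (−15) = 0, i.e. y'' + 15 = 0, so
    y(x) = −(15/2) x^2 + C1 x + C2.
Fixed left endpoint y(0) = -5 ⇒ C2 = -5.
The right endpoint x = 9 is free, so the natural (transversality) condition is ∂L/∂y' |_{x=9} = 0, i.e. y'(9) = 0.
Compute y'(x) = −15 x + C1, so y'(9) = −135 + C1 = 0 ⇒ C1 = 135.
Therefore the extremal is
    y(x) = −(15/2) x^2 + 135 x − 5.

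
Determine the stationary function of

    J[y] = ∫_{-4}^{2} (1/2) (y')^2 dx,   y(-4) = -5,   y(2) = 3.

The Lagrangian is L = (1/2) (y')^2.
Compute ∂L/∂y = 0, ∂L/∂y' = y'.
The Euler-Lagrange equation d/dx(∂L/∂y') − ∂L/∂y = 0 reduces to
    y'' = 0.
Its general solution is
    y(x) = A x + B,
with A, B fixed by the endpoint conditions.
Applying the endpoint conditions y(-4) = -5 and y(2) = 3: solve A·-4 + B = -5 and A·2 + B = 3. Subtracting gives A(2 − -4) = 3 − -5, so A = 4/3, and B = -5 − A·-4 = 1/3. Therefore
    y(x) = (4/3) x + 1/3.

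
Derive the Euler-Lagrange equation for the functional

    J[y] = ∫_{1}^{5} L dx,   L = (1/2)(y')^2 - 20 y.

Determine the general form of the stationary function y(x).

The Lagrangian is L = (1/2)(y')^2 - 20 y.
∂L/∂y = -20.
∂L/∂y' = y'.
The Euler-Lagrange equation d/dx(∂L/∂y') − ∂L/∂y = 0 becomes:
    y'' + 20 = 0
General solution: y(x) = -10 x^2 + A x + B, where A and B are arbitrary constants fixed by the endpoint conditions.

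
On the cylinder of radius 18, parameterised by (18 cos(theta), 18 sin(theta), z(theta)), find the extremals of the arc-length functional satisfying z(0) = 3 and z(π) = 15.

Parameterise the cylinder of radius R = 18 as
    r(θ) = (18 cos θ, 18 sin θ, z(θ)).
The arc-length element is
    ds = sqrt(324 + (dz/dθ)^2) dθ,
so the Lagrangian is L = sqrt(324 + z'^2).
L depends on z' only, not on z or θ, so ∂L/∂z = 0 and
    ∂L/∂z' = z' / sqrt(324 + z'^2).
The Euler-Lagrange equation gives
    d/dθ( z' / sqrt(324 + z'^2) ) = 0,
so z' is constant. Integrating once:
    z(θ) = a θ + b,
a helix on the cylinder (a straight line when the cylinder is unrolled). The constants a, b are determined by the endpoint conditions.
With endpoint conditions z(0) = 3 and z(π) = 15: from z(0) = b we get b = 3, and a·π + 3 = 15 gives a = 12/π, so
    z(θ) = (12/π) θ + 3.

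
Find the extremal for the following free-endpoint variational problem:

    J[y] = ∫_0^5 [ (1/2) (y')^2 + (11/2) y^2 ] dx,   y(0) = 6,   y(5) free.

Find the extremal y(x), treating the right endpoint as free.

The Lagrangian L = (1/2) (y')^2 + (11/2) y^2 gives
    ∂L/∂y = 11 y,   ∂L/∂y' = y'.
Euler-Lagrange: y'' − 11 y = 0.
With k = sqrt(11), the general solution is
    y(x) = A cosh(sqrt(11) x) + B sinh(sqrt(11) x).
Fixed left endpoint y(0) = 6 ⇒ A = 6.
The right endpoint x = 5 is free, so the natural (transversality) condition is ∂L/∂y' |_{x=5} = 0, i.e. y'(5) = 0.
Compute y'(x) = A k sinh(k x) + B k cosh(k x), so
    y'(5) = A k sinh(k·5) + B k cosh(k·5) = 0
    ⇒ B = −A tanh(k·5) = − 6 tanh(sqrt(11)·5).
Therefore the extremal is
    y(x) = 6 cosh(sqrt(11) x) − 6 tanh(sqrt(11)·5) sinh(sqrt(11) x).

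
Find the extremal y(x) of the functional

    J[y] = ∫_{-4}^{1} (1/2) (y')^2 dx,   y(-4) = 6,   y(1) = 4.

The Lagrangian is L = (1/2) (y')^2.
Compute ∂L/∂y = 0, ∂L/∂y' = y'.
The Euler-Lagrange equation d/dx(∂L/∂y') − ∂L/∂y = 0 reduces to
    y'' = 0.
Its general solution is
    y(x) = A x + B,
with A, B fixed by the endpoint conditions.
Applying the endpoint conditions y(-4) = 6 and y(1) = 4: solve A·-4 + B = 6 and A·1 + B = 4. Subtracting gives A(1 − -4) = 4 − 6, so A = -2/5, and B = 6 − A·-4 = 22/5. Therefore
    y(x) = (-2/5) x + 22/5.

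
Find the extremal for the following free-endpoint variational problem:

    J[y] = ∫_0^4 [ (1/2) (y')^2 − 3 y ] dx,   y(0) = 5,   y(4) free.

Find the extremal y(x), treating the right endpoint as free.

The Lagrangian L = (1/2) (y')^2 − 3 y gives
    ∂L/∂y = −3,   ∂L/∂y' = y'.
Euler-Lagrange: d/dx(y') − (−3) = 0, i.e. y'' + 3 = 0, so
    y(x) = −(3/2) x^2 + C1 x + C2.
Fixed left endpoint y(0) = 5 ⇒ C2 = 5.
The right endpoint x = 4 is free, so the natural (transversality) condition is ∂L/∂y' |_{x=4} = 0, i.e. y'(4) = 0.
Compute y'(x) = −3 x + C1, so y'(4) = −12 + C1 = 0 ⇒ C1 = 12.
Therefore the extremal is
    y(x) = −(3/2) x^2 + 12 x + 5.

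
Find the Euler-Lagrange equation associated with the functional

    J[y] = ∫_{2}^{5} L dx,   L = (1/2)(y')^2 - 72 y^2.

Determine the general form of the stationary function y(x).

The Lagrangian is L = (1/2)(y')^2 - 72 y^2.
∂L/∂y = -144y.
∂L/∂y' = y'.
The Euler-Lagrange equation d/dx(∂L/∂y') − ∂L/∂y = 0 becomes:
    y'' + 144 y = 0
General solution: y(x) = A sin(12x) + B cos(12x), where A and B are arbitrary constants fixed by the endpoint conditions.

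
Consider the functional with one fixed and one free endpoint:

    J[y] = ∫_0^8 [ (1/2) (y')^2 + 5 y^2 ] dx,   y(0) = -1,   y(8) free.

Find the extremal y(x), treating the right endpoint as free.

The Lagrangian L = (1/2) (y')^2 + 5 y^2 gives
    ∂L/∂y = 10 y,   ∂L/∂y' = y'.
Euler-Lagrange: y'' − 10 y = 0.
With k = sqrt(10), the general solution is
    y(x) = A cosh(sqrt(10) x) + B sinh(sqrt(10) x).
Fixed left endpoint y(0) = -1 ⇒ A = -1.
The right endpoint x = 8 is free, so the natural (transversality) condition is ∂L/∂y' |_{x=8} = 0, i.e. y'(8) = 0.
Compute y'(x) = A k sinh(k x) + B k cosh(k x), so
    y'(8) = A k sinh(k·8) + B k cosh(k·8) = 0
    ⇒ B = −A tanh(k·8) = tanh(sqrt(10)·8).
Therefore the extremal is
    y(x) = −cosh(sqrt(10) x) + tanh(sqrt(10)·8) sinh(sqrt(10) x).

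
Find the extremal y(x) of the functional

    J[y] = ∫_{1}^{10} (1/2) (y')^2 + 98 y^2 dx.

The Lagrangian is L = (1/2) (y')^2 + 98 y^2.
Compute ∂L/∂y = 196y, ∂L/∂y' = y'.
The Euler-Lagrange equation d/dx(∂L/∂y') − ∂L/∂y = 0 reduces to
    y'' − 196 y = 0.
Its general solution is
    y(x) = A e^(14x) + B e^(−14x),
with A, B fixed by the endpoint conditions.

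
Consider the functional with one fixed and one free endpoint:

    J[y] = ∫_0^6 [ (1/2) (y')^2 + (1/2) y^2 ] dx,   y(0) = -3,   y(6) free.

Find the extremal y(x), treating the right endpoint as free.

The Lagrangian L = (1/2) (y')^2 + (1/2) y^2 gives
    ∂L/∂y = 1 y,   ∂L/∂y' = y'.
Euler-Lagrange: y'' − y = 0.
With k = 1, the general solution is
    y(x) = A cosh(x) + B sinh(x).
Fixed left endpoint y(0) = -3 ⇒ A = -3.
The right endpoint x = 6 is free, so the natural (transversality) condition is ∂L/∂y' |_{x=6} = 0, i.e. y'(6) = 0.
Compute y'(x) = A k sinh(k x) + B k cosh(k x), so
    y'(6) = A k sinh(k·6) + B k cosh(k·6) = 0
    ⇒ B = −A tanh(k·6) = 3 tanh(1·6).
Therefore the extremal is
    y(x) = −3 cosh(1 x) + 3 tanh(1·6) sinh(1 x).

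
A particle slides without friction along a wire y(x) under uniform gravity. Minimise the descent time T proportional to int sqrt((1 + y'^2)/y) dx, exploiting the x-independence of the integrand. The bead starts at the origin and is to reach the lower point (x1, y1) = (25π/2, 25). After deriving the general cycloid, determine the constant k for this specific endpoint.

The Lagrangian L = sqrt((1 + y'^2) / y) has no explicit x dependence, so the Beltrami identity applies:
    L − y' ∂L/∂y' = C.
Compute ∂L/∂y' = y' / sqrt(y (1 + y'^2)).
Substitute:
    sqrt((1 + y'^2)/y) − y'·y' / sqrt(y (1 + y'^2))
    = (1 + y'^2) / sqrt(y (1 + y'^2)) − y'^2 / sqrt(y (1 + y'^2))
    = 1 / sqrt(y (1 + y'^2)) = C.
Squaring and rearranging gives the first integral
    y (1 + y'^2) = 1/C^2 =: k   (constant).
Solving this first-order ODE by the substitution
    y = (k/2)(1 − cos θ)
yields the cycloid parameterisation
    x(θ) = (k/2)(θ − sin θ),   y(θ) = (k/2)(1 − cos θ).
The constant k is fixed by the endpoint condition.
Now fit the given lower endpoint (x1, y1) = (25π/2, 25). At the bottom of the first arch (θ = π), the parametric equations give
    y(π) = (k/2)(1 − cos π) = k,
    x(π) = (k/2)(π − sin π) = kπ/2.
Matching y(π) = 25 gives k = 25, consistent with x(π) = 25π/2. Therefore the specific cycloid is
    x(θ) = (25/2)(θ − sin θ),   y(θ) = (25/2)(1 − cos θ).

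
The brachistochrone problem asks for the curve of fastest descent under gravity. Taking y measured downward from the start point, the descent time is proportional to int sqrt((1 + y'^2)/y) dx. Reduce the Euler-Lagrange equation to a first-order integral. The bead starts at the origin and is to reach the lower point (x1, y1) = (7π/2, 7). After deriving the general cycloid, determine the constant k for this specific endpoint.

The Lagrangian L = sqrt((1 + y'^2) / y) has no explicit x dependence, so the Beltrami identity applies:
    L − y' ∂L/∂y' = C.
Compute ∂L/∂y' = y' / sqrt(y (1 + y'^2)).
Substitute:
    sqrt((1 + y'^2)/y) − y'·y' / sqrt(y (1 + y'^2))
    = (1 + y'^2) / sqrt(y (1 + y'^2)) − y'^2 / sqrt(y (1 + y'^2))
    = 1 / sqrt(y (1 + y'^2)) = C.
Squaring and rearranging gives the first integral
    y (1 + y'^2) = 1/C^2 =: k   (constant).
Solving this first-order ODE by the substitution
    y = (k/2)(1 − cos θ)
yields the cycloid parameterisation
    x(θ) = (k/2)(θ − sin θ),   y(θ) = (k/2)(1 − cos θ).
The constant k is fixed by the endpoint condition.
Now fit the given lower endpoint (x1, y1) = (7π/2, 7). At the bottom of the first arch (θ = π), the parametric equations give
    y(π) = (k/2)(1 − cos π) = k,
    x(π) = (k/2)(π − sin π) = kπ/2.
Matching y(π) = 7 gives k = 7, consistent with x(π) = 7π/2. Therefore the specific cycloid is
    x(θ) = (7/2)(θ − sin θ),   y(θ) = (7/2)(1 − cos θ).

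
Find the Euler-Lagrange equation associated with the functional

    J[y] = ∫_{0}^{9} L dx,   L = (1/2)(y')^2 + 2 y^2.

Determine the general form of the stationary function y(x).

The Lagrangian is L = (1/2)(y')^2 + 2 y^2.
∂L/∂y = 4y.
∂L/∂y' = y'.
The Euler-Lagrange equation d/dx(∂L/∂y') − ∂L/∂y = 0 becomes:
    y'' - 4 y = 0
General solution: y(x) = A e^(2x) + B e^(-2x), where A and B are arbitrary constants fixed by the endpoint conditions.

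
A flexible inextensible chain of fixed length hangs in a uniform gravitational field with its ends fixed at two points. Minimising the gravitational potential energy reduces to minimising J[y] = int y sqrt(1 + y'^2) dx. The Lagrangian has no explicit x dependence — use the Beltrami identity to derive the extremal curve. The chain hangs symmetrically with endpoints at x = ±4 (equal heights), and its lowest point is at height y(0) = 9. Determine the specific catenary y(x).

The Lagrangian L(y, y') = y sqrt(1 + y'^2) has no explicit x dependence, so the Beltrami identity applies:
    L − y' ∂L/∂y' = C.
Compute ∂L/∂y' = y · y' / sqrt(1 + y'^2). Then
    L − y' ∂L/∂y'
    = y sqrt(1 + y'^2) − y · y'^2 / sqrt(1 + y'^2)
    = y (1 + y'^2 − y'^2) / sqrt(1 + y'^2)
    = y / sqrt(1 + y'^2) = C.
Squaring gives y^2 = C^2 (1 + y'^2), i.e.
    y'^2 = y^2 / C^2 − 1.
Separating variables,
    dy / sqrt(y^2 − C^2) = dx / C,
and integrating gives arccosh(y / C) = (x − a)/C, so
    y(x) = C cosh((x − a)/C),
the catenary. The constants C and a are fixed by the two endpoint conditions (and, for the hanging-chain problem, the length constraint selects C).
Now fit the given data. The endpoints x = ±4 are symmetric at equal height, so the catenary is even about its minimum: a = 0 and y(x) = C cosh(x/C). The lowest point is y(0) = C cosh(0) = C, and we are told y(0) = 9, so C = 9. Therefore
    y(x) = 9 cosh(x/9),
and at the endpoints
    y(±4) = 9 cosh(4/9).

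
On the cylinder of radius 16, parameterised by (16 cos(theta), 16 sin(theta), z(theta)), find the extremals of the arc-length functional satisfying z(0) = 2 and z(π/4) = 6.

Parameterise the cylinder of radius R = 16 as
    r(θ) = (16 cos θ, 16 sin θ, z(θ)).
The arc-length element is
    ds = sqrt(256 + (dz/dθ)^2) dθ,
so the Lagrangian is L = sqrt(256 + z'^2).
L depends on z' only, not on z or θ, so ∂L/∂z = 0 and
    ∂L/∂z' = z' / sqrt(256 + z'^2).
The Euler-Lagrange equation gives
    d/dθ( z' / sqrt(256 + z'^2) ) = 0,
so z' is constant. Integrating once:
    z(θ) = a θ + b,
a helix on the cylinder (a straight line when the cylinder is unrolled). The constants a, b are determined by the endpoint conditions.
With endpoint conditions z(0) = 2 and z(π/4) = 6: from z(0) = b we get b = 2, and a·π/4 + 2 = 6 gives a = 16/π, so
    z(θ) = (16/π) θ + 2.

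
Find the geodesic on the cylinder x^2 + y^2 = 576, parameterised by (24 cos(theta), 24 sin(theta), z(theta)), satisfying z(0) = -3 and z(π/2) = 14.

Parameterise the cylinder of radius R = 24 as
    r(θ) = (24 cos θ, 24 sin θ, z(θ)).
The arc-length element is
    ds = sqrt(576 + (dz/dθ)^2) dθ,
so the Lagrangian is L = sqrt(576 + z'^2).
L depends on z' only, not on z or θ, so ∂L/∂z = 0 and
    ∂L/∂z' = z' / sqrt(576 + z'^2).
The Euler-Lagrange equation gives
    d/dθ( z' / sqrt(576 + z'^2) ) = 0,
so z' is constant. Integrating once:
    z(θ) = a θ + b,
a helix on the cylinder (a straight line when the cylinder is unrolled). The constants a, b are determined by the endpoint conditions.
With endpoint conditions z(0) = -3 and z(π/2) = 14: from z(0) = b we get b = -3, and a·π/2 + -3 = 14 gives a = 34/π, so
    z(θ) = (34/π) θ − 3.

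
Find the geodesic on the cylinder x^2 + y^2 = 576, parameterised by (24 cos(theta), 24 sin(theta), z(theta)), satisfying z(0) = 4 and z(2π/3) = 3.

Parameterise the cylinder of radius R = 24 as
    r(θ) = (24 cos θ, 24 sin θ, z(θ)).
The arc-length element is
    ds = sqrt(576 + (dz/dθ)^2) dθ,
so the Lagrangian is L = sqrt(576 + z'^2).
L depends on z' only, not on z or θ, so ∂L/∂z = 0 and
    ∂L/∂z' = z' / sqrt(576 + z'^2).
The Euler-Lagrange equation gives
    d/dθ( z' / sqrt(576 + z'^2) ) = 0,
so z' is constant. Integrating once:
    z(θ) = a θ + b,
a helix on the cylinder (a straight line when the cylinder is unrolled). The constants a, b are determined by the endpoint conditions.
With endpoint conditions z(0) = 4 and z(2π/3) = 3: from z(0) = b we get b = 4, and a·2π/3 + 4 = 3 gives a = -3/(2π), so
    z(θ) = (-3/(2π)) θ + 4.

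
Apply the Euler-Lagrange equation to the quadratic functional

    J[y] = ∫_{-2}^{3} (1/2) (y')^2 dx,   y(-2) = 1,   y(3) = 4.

The Lagrangian is L = (1/2) (y')^2.
Compute ∂L/∂y = 0, ∂L/∂y' = y'.
The Euler-Lagrange equation d/dx(∂L/∂y') − ∂L/∂y = 0 reduces to
    y'' = 0.
Its general solution is
    y(x) = A x + B,
with A, B fixed by the endpoint conditions.
Applying the endpoint conditions y(-2) = 1 and y(3) = 4: solve A·-2 + B = 1 and A·3 + B = 4. Subtracting gives A(3 − -2) = 4 − 1, so A = 3/5, and B = 1 − A·-2 = 11/5. Therefore
    y(x) = (3/5) x + 11/5.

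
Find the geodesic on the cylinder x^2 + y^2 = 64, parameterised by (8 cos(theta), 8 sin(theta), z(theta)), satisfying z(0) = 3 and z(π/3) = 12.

Parameterise the cylinder of radius R = 8 as
    r(θ) = (8 cos θ, 8 sin θ, z(θ)).
The arc-length element is
    ds = sqrt(64 + (dz/dθ)^2) dθ,
so the Lagrangian is L = sqrt(64 + z'^2).
L depends on z' only, not on z or θ, so ∂L/∂z = 0 and
    ∂L/∂z' = z' / sqrt(64 + z'^2).
The Euler-Lagrange equation gives
    d/dθ( z' / sqrt(64 + z'^2) ) = 0,
so z' is constant. Integrating once:
    z(θ) = a θ + b,
a helix on the cylinder (a straight line when the cylinder is unrolled). The constants a, b are determined by the endpoint conditions.
With endpoint conditions z(0) = 3 and z(π/3) = 12: from z(0) = b we get b = 3, and a·π/3 + 3 = 12 gives a = 27/π, so
    z(θ) = (27/π) θ + 3.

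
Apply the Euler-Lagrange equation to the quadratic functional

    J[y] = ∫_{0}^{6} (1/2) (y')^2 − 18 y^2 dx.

The Lagrangian is L = (1/2) (y')^2 − 18 y^2.
Compute ∂L/∂y = -36y, ∂L/∂y' = y'.
The Euler-Lagrange equation d/dx(∂L/∂y') − ∂L/∂y = 0 reduces to
    y'' + 36 y = 0.
Its general solution is
    y(x) = A sin(6x) + B cos(6x),
with A, B fixed by the endpoint conditions.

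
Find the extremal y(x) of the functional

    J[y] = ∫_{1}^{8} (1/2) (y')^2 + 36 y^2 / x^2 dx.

The Lagrangian is L = (1/2) (y')^2 + 36 y^2 / x^2.
Compute ∂L/∂y = 72y/x^2, ∂L/∂y' = y'.
The Euler-Lagrange equation d/dx(∂L/∂y') − ∂L/∂y = 0 reduces to
    y'' − 72/x^2 · y = 0  (x > 0).
Its general solution is
    y(x) = A x^9 + B x^(-8),
with A, B fixed by the endpoint conditions.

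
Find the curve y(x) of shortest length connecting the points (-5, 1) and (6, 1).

Arc-length functional: J[y] = ∫ sqrt(1 + (y')^2) dx.
Lagrangian L = sqrt(1 + (y')^2) has no explicit y dependence, so ∂L/∂y = 0 and the Euler-Lagrange equation gives
    d/dx( y' / sqrt(1 + (y')^2) ) = 0  ⇒  y' / sqrt(1 + (y')^2) = const.
Hence y' is constant, so y(x) is affine.
Fitting the endpoints (-5, 1) and (6, 1):
    slope m = (1 − 1) / (6 − (-5)) = 0,
    intercept c = 1 − m·(-5) = 1.
Extremal: y(x) = 1.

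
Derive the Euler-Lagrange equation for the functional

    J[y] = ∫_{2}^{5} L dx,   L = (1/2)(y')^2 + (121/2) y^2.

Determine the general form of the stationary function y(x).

The Lagrangian is L = (1/2)(y')^2 + (121/2) y^2.
∂L/∂y = 121y.
∂L/∂y' = y'.
The Euler-Lagrange equation d/dx(∂L/∂y') − ∂L/∂y = 0 becomes:
    y'' - 121 y = 0
General solution: y(x) = A e^(11x) + B e^(-11x), where A and B are arbitrary constants fixed by the endpoint conditions.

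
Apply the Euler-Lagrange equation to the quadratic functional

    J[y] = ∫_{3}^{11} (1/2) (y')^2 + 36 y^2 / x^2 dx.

The Lagrangian is L = (1/2) (y')^2 + 36 y^2 / x^2.
Compute ∂L/∂y = 72y/x^2, ∂L/∂y' = y'.
The Euler-Lagrange equation d/dx(∂L/∂y') − ∂L/∂y = 0 reduces to
    y'' − 72/x^2 · y = 0  (x > 0).
Its general solution is
    y(x) = A x^9 + B x^(-8),
with A, B fixed by the endpoint conditions.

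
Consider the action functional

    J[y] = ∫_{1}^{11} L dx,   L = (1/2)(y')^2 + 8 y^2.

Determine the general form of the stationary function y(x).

The Lagrangian is L = (1/2)(y')^2 + 8 y^2.
∂L/∂y = 16y.
∂L/∂y' = y'.
The Euler-Lagrange equation d/dx(∂L/∂y') − ∂L/∂y = 0 becomes:
    y'' - 16 y = 0
General solution: y(x) = A e^(4x) + B e^(-4x), where A and B are arbitrary constants fixed by the endpoint conditions.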